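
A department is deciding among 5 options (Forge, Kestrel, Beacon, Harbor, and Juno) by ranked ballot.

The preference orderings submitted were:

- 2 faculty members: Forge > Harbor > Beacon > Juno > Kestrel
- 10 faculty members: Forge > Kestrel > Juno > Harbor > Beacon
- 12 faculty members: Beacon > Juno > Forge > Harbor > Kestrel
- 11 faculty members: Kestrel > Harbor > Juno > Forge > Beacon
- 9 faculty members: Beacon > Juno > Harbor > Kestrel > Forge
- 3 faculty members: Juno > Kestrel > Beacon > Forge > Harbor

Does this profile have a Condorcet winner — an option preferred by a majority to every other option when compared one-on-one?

Head-to-head results (47 voters total):
Forge vs Kestrel: Forge wins 24–23.
Forge vs Beacon: Beacon wins 24–23.
Forge vs Harbor: Forge wins 27–20.
Forge vs Juno: Juno wins 35–12.
Kestrel vs Beacon: Kestrel wins 24–23.
Kestrel vs Harbor: Kestrel wins 24–23.
Kestrel vs Juno: Juno wins 26–21.
Beacon vs Harbor: Beacon wins 24–23.
Beacon vs Juno: Juno wins 24–23.
Harbor vs Juno: Juno wins 34–13.
Juno beats each rival — Forge (35–12), Kestrel (26–21), Beacon (24–23), Harbor (34–13) — so Juno is the Condorcet winner.

Yes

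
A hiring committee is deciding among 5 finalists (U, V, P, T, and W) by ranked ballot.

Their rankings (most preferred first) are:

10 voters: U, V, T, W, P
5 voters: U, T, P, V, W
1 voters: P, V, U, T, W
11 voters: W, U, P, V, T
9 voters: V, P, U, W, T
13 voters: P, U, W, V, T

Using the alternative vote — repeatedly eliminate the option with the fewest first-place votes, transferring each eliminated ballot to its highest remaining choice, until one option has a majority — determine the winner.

U

Round 1: U 15, P 14, W 11, V 9, T 0. T has the fewest and is eliminated.
Round 2: U 15, P 14, W 11, V 9. V has the fewest and is eliminated.
Round 3: P 23, U 15, W 11. W has the fewest and is eliminated.
Round 4: U 26, P 23. U has a majority.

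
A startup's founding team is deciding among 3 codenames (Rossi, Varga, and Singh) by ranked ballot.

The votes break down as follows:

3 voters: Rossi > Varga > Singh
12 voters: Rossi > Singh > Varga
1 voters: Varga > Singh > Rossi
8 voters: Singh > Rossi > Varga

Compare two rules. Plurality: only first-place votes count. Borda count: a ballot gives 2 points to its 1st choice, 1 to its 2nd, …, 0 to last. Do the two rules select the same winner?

Plurality first-place counts: Rossi 15, Varga 1, Singh 8 → Rossi.
Borda totals: Rossi 38, Varga 5, Singh 29 → Rossi.
The two rules agree on Rossi.

Yes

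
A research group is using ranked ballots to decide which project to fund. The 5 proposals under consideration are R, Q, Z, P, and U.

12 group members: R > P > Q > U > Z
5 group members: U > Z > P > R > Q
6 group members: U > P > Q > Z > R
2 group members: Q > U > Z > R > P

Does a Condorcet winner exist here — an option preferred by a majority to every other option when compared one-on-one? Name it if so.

Head-to-head results (25 voters total):
R vs Q: R wins 17–8.
R vs Z: Z wins 13–12.
R vs P: R wins 14–11.
R vs U: U wins 13–12.
Q vs Z: Q wins 20–5.
Q vs P: P wins 23–2.
Q vs U: Q wins 14–11.
Z vs P: P wins 18–7.
Z vs U: U wins 25–0.
P vs U: U wins 13–12.
No candidate beats all others: R beats Q beats Z beats R, a majority cycle.

No Condorcet winner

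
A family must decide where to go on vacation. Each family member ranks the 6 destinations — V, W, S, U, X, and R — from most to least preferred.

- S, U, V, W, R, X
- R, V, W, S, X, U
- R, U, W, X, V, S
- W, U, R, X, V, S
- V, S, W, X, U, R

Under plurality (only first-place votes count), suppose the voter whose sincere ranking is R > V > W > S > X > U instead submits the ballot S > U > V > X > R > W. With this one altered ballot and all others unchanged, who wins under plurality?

First-place totals with the altered ballot: V 1, W 1, S 2, U 0, X 0, R 1.
The switch changes the winner from R to S.

S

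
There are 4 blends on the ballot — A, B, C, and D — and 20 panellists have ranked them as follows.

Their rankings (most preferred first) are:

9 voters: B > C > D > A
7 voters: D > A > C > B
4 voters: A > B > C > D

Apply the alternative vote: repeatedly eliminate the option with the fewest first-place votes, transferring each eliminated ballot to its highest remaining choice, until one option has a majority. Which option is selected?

Round 1: B 9, D 7, A 4, C 0. C has the fewest and is eliminated.
Round 2: B 9, D 7, A 4. A has the fewest and is eliminated.
Round 3: B 13, D 7. B has a majority.

B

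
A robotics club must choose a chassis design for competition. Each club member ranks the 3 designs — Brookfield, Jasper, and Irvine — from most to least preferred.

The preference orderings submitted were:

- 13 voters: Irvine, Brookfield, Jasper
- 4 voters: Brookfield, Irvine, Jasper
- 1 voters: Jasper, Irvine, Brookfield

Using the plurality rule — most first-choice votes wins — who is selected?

Irvine

First-place vote totals:
  Brookfield: 4
  Jasper: 1
  Irvine: 13
Irvine has the most first-place votes.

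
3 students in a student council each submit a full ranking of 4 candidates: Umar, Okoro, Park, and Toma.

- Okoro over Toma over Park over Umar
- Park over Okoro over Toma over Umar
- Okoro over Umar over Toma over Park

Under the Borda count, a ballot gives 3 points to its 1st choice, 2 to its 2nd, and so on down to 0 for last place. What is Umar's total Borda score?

2

Borda scores:
  Umar: 0 + 0 + 2 = 2
  Okoro: 3 + 2 + 3 = 8
  Park: 1 + 3 + 0 = 4
  Toma: 2 + 1 + 1 = 4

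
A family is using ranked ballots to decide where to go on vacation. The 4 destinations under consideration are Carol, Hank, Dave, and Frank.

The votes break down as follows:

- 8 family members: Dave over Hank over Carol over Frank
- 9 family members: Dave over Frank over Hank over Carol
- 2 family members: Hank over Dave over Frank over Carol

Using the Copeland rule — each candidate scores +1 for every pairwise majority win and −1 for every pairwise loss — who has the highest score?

Pairwise results:
  Carol vs Hank: Hank wins 19–0.
  Carol vs Dave: Dave wins 19–0.
  Carol vs Frank: Frank wins 11–8.
  Hank vs Dave: Dave wins 17–2.
  Hank vs Frank: Hank wins 10–9.
  Dave vs Frank: Dave wins 19–0.
Copeland scores (wins − losses):
  Carol: 0 − 3 = -3
  Hank: 2 − 1 = 1
  Dave: 3 − 0 = 3
  Frank: 1 − 2 = -1
Dave has the best Copeland score.

Dave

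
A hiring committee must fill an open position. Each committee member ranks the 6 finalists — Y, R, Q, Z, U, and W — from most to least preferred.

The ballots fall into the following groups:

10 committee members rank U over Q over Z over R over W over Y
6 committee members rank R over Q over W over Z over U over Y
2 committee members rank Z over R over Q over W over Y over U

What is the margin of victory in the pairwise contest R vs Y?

18

Ballots ranking R above Y: 10+6+2 = 18.
Ballots ranking Y above R: 0.
R wins 18–0, a margin of 18.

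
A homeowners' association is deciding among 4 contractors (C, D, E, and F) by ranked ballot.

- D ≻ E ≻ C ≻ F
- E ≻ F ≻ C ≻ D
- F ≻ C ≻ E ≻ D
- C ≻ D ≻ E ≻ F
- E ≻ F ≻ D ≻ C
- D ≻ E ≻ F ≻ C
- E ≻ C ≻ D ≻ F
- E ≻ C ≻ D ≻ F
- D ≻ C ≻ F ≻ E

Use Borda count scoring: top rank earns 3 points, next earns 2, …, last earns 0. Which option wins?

E

Borda scores:
  C: 1 + 1 + 2 + 3 + 0 + 0 + 2 + 2 + 2 = 13
  D: 3 + 0 + 0 + 2 + 1 + 3 + 1 + 1 + 3 = 14
  E: 2 + 3 + 1 + 1 + 3 + 2 + 3 + 3 + 0 = 18
  F: 0 + 2 + 3 + 0 + 2 + 1 + 0 + 0 + 1 = 9
E has the highest total.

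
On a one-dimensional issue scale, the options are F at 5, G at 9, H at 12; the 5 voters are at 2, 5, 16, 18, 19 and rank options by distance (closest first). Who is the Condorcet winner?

H

With single-peaked preferences on a line, the Condorcet winner is the candidate closest to the median voter.
The median voter (position 16) is closest to H at 12.
Check: H vs G — voters closer to H: 3 of 5.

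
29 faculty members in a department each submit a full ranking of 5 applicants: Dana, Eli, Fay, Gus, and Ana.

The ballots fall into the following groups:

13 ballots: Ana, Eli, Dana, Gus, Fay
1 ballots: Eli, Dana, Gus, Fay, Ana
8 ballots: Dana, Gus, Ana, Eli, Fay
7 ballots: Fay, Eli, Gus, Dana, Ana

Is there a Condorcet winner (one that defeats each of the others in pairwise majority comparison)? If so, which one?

None — there is no Condorcet winner

Head-to-head results (29 voters total):
Dana vs Eli: Eli wins 21–8.
Dana vs Fay: Dana wins 22–7.
Dana vs Gus: Dana wins 22–7.
Dana vs Ana: Dana wins 16–13.
Eli vs Fay: Eli wins 22–7.
Eli vs Gus: Eli wins 21–8.
Eli vs Ana: Ana wins 21–8.
Fay vs Gus: Gus wins 22–7.
Fay vs Ana: Ana wins 21–8.
Gus vs Ana: Gus wins 16–13.
No candidate beats all others: Dana beats Ana beats Eli beats Dana, a majority cycle.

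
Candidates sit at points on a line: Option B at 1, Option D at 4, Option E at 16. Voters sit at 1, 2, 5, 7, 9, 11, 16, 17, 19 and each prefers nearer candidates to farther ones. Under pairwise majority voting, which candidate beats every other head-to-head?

Option D

With single-peaked preferences on a line, the Condorcet winner is the candidate closest to the median voter.
The median voter (position 9) is closest to Option D at 4.
Check: Option D vs Option E — voters closer to Option D: 5 of 9.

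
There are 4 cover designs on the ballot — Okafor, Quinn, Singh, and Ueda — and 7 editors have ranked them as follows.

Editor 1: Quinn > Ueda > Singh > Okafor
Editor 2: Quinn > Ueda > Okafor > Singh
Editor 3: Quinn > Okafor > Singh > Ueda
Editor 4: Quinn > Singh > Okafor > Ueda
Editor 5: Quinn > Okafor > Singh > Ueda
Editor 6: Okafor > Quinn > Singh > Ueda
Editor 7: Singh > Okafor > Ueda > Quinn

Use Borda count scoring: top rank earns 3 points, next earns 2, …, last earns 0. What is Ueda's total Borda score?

5

Borda scores:
  Okafor: 0 + 1 + 2 + 1 + 2 + 3 + 2 = 11
  Quinn: 3 + 3 + 3 + 3 + 3 + 2 + 0 = 17
  Singh: 1 + 0 + 1 + 2 + 1 + 1 + 3 = 9
  Ueda: 2 + 2 + 0 + 0 + 0 + 0 + 1 = 5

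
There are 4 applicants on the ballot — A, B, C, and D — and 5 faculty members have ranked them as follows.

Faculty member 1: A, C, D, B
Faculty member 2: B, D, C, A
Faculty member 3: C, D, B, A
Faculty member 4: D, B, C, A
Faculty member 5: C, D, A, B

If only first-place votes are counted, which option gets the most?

First-place vote totals:
  A: 1
  B: 1
  C: 2
  D: 1
C has the most first-place votes.

C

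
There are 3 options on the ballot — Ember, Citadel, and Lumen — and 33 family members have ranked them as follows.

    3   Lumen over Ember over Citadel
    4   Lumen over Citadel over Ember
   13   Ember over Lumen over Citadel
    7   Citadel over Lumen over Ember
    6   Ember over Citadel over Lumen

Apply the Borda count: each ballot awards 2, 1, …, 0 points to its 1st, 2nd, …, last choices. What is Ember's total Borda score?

41

Borda scores:
  Ember: 3·1 + 4·0 + 13·2 + 7·0 + 6·2 = 41
  Citadel: 3·0 + 4·1 + 13·0 + 7·2 + 6·1 = 24
  Lumen: 3·2 + 4·2 + 13·1 + 7·1 + 6·0 = 34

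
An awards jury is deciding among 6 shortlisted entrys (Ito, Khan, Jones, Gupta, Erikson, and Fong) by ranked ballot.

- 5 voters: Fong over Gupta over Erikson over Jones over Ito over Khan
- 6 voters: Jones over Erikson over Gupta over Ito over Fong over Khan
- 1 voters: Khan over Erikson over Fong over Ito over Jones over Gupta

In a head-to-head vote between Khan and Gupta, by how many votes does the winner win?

Ballots ranking Khan above Gupta: 1.
Ballots ranking Gupta above Khan: 5+6 = 11.
Gupta wins 11–1, a margin of 10.

10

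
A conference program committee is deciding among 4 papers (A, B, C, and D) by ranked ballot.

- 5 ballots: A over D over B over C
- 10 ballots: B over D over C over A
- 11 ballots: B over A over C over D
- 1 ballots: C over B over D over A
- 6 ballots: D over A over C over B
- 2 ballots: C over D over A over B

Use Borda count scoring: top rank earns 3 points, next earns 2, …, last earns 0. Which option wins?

Borda scores:
  A: 5·3 + 10·0 + 11·2 + 0 + 6·2 + 2·1 = 51
  B: 5·1 + 10·3 + 11·3 + 2 + 6·0 + 2·0 = 70
  C: 5·0 + 10·1 + 11·1 + 3 + 6·1 + 2·3 = 36
  D: 5·2 + 10·2 + 11·0 + 1 + 6·3 + 2·2 = 53
B has the highest total.

B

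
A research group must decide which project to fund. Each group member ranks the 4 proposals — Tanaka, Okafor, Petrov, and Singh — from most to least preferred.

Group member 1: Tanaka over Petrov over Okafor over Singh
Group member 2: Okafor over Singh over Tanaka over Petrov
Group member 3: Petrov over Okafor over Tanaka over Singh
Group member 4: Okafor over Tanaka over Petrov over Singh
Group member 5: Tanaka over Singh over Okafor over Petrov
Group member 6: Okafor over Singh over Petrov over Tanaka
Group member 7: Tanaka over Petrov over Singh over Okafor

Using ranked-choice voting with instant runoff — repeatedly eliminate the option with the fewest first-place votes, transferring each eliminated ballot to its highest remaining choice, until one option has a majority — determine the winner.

Round 1: Tanaka 3, Okafor 3, Petrov 1, Singh 0. Singh has the fewest and is eliminated.
Round 2: Tanaka 3, Okafor 3, Petrov 1. Petrov has the fewest and is eliminated.
Round 3: Okafor 4, Tanaka 3. Okafor has a majority.

Okafor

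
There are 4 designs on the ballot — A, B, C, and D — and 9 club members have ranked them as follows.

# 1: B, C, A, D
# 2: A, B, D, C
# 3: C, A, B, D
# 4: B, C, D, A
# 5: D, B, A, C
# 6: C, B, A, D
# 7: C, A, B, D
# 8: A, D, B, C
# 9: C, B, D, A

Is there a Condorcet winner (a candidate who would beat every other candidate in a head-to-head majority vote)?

Yes

Head-to-head results (9 voters total):
A vs B: B wins 5–4.
A vs C: C wins 6–3.
A vs D: A wins 6–3.
B vs C: B wins 5–4.
B vs D: B wins 7–2.
C vs D: C wins 6–3.
B beats each rival — A (5–4), C (5–4), D (7–2) — so B is the Condorcet winner.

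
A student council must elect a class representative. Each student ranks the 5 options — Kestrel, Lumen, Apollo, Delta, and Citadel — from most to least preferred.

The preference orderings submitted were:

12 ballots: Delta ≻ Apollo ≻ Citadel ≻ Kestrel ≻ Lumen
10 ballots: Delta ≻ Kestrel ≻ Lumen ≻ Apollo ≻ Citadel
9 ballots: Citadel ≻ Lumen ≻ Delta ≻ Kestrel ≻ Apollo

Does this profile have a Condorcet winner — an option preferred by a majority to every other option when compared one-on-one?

Yes

Head-to-head results (31 voters total):
Kestrel vs Lumen: Kestrel wins 22–9.
Kestrel vs Apollo: Kestrel wins 19–12.
Kestrel vs Delta: Delta wins 31–0.
Kestrel vs Citadel: Citadel wins 21–10.
Lumen vs Apollo: Lumen wins 19–12.
Lumen vs Delta: Delta wins 22–9.
Lumen vs Citadel: Citadel wins 21–10.
Apollo vs Delta: Delta wins 31–0.
Apollo vs Citadel: Apollo wins 22–9.
Delta vs Citadel: Delta wins 22–9.
Delta beats each rival — Kestrel (31–0), Lumen (22–9), Apollo (31–0), Citadel (22–9) — so Delta is the Condorcet winner.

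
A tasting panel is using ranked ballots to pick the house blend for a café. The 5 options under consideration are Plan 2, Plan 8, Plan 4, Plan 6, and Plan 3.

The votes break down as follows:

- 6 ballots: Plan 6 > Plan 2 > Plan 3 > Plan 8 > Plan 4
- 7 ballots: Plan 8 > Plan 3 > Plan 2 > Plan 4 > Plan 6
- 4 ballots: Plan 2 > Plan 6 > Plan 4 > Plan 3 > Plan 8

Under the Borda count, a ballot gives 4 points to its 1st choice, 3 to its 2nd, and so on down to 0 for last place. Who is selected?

Plan 2

Borda scores:
  Plan 2: 6·3 + 7·2 + 4·4 = 48
  Plan 8: 6·1 + 7·4 + 4·0 = 34
  Plan 4: 6·0 + 7·1 + 4·2 = 15
  Plan 6: 6·4 + 7·0 + 4·3 = 36
  Plan 3: 6·2 + 7·3 + 4·1 = 37
Plan 2 has the highest total.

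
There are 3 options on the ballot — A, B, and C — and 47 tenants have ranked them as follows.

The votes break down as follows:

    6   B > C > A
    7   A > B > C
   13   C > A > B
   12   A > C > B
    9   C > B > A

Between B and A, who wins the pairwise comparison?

A

Ballots ranking B above A: 6+9 = 15.
Ballots ranking A above B: 7+13+12 = 32.
A wins the head-to-head, 32–15.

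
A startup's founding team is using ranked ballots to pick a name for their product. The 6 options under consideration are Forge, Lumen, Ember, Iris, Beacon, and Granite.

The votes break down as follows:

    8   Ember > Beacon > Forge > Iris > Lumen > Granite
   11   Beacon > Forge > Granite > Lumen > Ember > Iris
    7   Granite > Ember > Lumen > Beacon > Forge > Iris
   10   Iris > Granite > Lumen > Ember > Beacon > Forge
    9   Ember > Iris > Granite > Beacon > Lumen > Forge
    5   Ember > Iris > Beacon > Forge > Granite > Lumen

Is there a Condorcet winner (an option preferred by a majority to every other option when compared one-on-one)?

No

Head-to-head results (50 voters total):
Forge vs Lumen: Lumen wins 26–24.
Forge vs Ember: Ember wins 39–11.
Forge vs Iris: Forge wins 26–24.
Forge vs Beacon: Beacon wins 50–0.
Forge vs Granite: Granite wins 26–24.
Lumen vs Ember: Ember wins 29–21.
Lumen vs Iris: Iris wins 32–18.
Lumen vs Beacon: Beacon wins 33–17.
Lumen vs Granite: Granite wins 42–8.
Ember vs Iris: Ember wins 40–10.
Ember vs Beacon: Ember wins 39–11.
Ember vs Granite: Granite wins 28–22.
Iris vs Beacon: Beacon wins 26–24.
Iris vs Granite: Iris wins 32–18.
Beacon vs Granite: Granite wins 26–24.
No candidate beats all others: Forge beats Iris beats Lumen beats Forge, a majority cycle.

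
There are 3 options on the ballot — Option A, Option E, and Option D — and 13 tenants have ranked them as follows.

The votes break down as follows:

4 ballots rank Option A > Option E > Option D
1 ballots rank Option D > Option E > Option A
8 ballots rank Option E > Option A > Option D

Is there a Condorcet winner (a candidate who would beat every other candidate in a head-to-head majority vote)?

Head-to-head results (13 voters total):
Option A vs Option E: Option E wins 9–4.
Option A vs Option D: Option A wins 12–1.
Option E vs Option D: Option E wins 12–1.
Option E beats each rival — Option A (9–4), Option D (12–1) — so Option E is the Condorcet winner.

Yes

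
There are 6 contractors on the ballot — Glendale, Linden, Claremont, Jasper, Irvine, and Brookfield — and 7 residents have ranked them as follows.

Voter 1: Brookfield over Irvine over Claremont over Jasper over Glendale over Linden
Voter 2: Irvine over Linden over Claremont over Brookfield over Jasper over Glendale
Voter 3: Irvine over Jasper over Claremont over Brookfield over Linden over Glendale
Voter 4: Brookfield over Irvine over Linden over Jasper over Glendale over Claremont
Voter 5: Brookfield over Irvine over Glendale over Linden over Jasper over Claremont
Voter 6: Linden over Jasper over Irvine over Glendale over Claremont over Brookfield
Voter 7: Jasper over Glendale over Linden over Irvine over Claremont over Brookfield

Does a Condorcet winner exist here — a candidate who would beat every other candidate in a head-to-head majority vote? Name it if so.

Irvine

Head-to-head results (7 voters total):
Glendale vs Linden: Linden wins 4–3.
Glendale vs Claremont: Glendale wins 4–3.
Glendale vs Jasper: Jasper wins 6–1.
Glendale vs Irvine: Irvine wins 6–1.
Glendale vs Brookfield: Brookfield wins 5–2.
Linden vs Claremont: Linden wins 5–2.
Linden vs Jasper: Linden wins 4–3.
Linden vs Irvine: Irvine wins 5–2.
Linden vs Brookfield: Brookfield wins 4–3.
Claremont vs Jasper: Jasper wins 5–2.
Claremont vs Irvine: Irvine wins 7–0.
Claremont vs Brookfield: Claremont wins 4–3.
Jasper vs Irvine: Irvine wins 5–2.
Jasper vs Brookfield: Brookfield wins 4–3.
Irvine vs Brookfield: Irvine wins 4–3.
Irvine beats each rival — Glendale (6–1), Linden (5–2), Claremont (7–0), Jasper (5–2), Brookfield (4–3) — so Irvine is the Condorcet winner.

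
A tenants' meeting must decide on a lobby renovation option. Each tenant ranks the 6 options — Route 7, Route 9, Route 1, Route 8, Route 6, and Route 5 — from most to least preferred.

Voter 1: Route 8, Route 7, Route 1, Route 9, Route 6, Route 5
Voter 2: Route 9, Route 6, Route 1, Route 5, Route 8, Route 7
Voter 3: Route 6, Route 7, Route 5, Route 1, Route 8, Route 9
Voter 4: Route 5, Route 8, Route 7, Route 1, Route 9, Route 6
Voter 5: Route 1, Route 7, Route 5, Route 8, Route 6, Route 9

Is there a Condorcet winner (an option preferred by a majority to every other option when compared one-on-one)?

No

Head-to-head results (5 voters total):
Route 7 vs Route 9: Route 7 wins 4–1.
Route 7 vs Route 1: Route 7 wins 3–2.
Route 7 vs Route 8: Route 8 wins 3–2.
Route 7 vs Route 6: Route 7 wins 3–2.
Route 7 vs Route 5: Route 7 wins 3–2.
Route 9 vs Route 1: Route 1 wins 4–1.
Route 9 vs Route 8: Route 8 wins 4–1.
Route 9 vs Route 6: Route 9 wins 3–2.
Route 9 vs Route 5: Route 5 wins 3–2.
Route 1 vs Route 8: Route 1 wins 3–2.
Route 1 vs Route 6: Route 1 wins 3–2.
Route 1 vs Route 5: Route 1 wins 3–2.
Route 8 vs Route 6: Route 8 wins 3–2.
Route 8 vs Route 5: Route 5 wins 4–1.
Route 6 vs Route 5: Route 6 wins 3–2.
No candidate beats all others: Route 7 beats Route 1 beats Route 8 beats Route 7, a majority cycle.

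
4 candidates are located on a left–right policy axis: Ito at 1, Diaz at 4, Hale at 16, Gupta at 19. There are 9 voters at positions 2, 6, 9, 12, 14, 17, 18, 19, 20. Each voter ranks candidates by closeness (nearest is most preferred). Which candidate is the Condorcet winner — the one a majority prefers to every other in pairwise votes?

With single-peaked preferences on a line, the Condorcet winner is the candidate closest to the median voter.
The median voter (position 14) is closest to Hale at 16.
Check: Hale vs Diaz — voters closer to Hale: 6 of 9.

Hale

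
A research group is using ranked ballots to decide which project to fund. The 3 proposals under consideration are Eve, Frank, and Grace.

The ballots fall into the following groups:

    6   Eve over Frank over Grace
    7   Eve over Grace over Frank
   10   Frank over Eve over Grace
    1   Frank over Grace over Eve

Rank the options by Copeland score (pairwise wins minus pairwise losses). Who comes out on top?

Eve

Pairwise results:
  Eve vs Frank: Eve wins 13–11.
  Eve vs Grace: Eve wins 23–1.
  Frank vs Grace: Frank wins 17–7.
Copeland scores (wins − losses):
  Eve: 2 − 0 = 2
  Frank: 1 − 1 = 0
  Grace: 0 − 2 = -2
Eve has the best Copeland score.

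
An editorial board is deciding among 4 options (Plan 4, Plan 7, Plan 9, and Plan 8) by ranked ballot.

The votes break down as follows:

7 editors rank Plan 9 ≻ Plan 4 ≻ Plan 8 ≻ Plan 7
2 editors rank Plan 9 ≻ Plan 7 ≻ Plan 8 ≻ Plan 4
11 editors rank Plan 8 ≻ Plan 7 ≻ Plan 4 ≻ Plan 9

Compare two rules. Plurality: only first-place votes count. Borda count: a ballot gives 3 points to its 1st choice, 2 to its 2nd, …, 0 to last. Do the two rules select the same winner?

Yes

Plurality first-place counts: Plan 4 0, Plan 7 0, Plan 9 9, Plan 8 11 → Plan 8.
Borda totals: Plan 4 25, Plan 7 26, Plan 9 27, Plan 8 42 → Plan 8.
The two rules agree on Plan 8.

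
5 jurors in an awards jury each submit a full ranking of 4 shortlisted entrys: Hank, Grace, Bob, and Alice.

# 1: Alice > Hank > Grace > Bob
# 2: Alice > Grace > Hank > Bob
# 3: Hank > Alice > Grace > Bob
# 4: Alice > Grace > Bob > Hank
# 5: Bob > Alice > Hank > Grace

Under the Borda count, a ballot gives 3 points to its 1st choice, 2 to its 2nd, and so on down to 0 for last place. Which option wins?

Borda scores:
  Hank: 2 + 1 + 3 + 0 + 1 = 7
  Grace: 1 + 2 + 1 + 2 + 0 = 6
  Bob: 0 + 0 + 0 + 1 + 3 = 4
  Alice: 3 + 3 + 2 + 3 + 2 = 13
Alice has the highest total.

Alice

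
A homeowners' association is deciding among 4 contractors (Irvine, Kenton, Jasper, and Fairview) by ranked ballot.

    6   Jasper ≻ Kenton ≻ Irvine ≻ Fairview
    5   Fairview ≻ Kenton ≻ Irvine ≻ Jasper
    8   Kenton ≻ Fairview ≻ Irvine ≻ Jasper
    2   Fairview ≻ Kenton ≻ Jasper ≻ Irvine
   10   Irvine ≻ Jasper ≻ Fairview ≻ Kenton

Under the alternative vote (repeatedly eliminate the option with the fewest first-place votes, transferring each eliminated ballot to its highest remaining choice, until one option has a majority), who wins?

Kenton

Round 1: Irvine 10, Kenton 8, Fairview 7, Jasper 6. Jasper has the fewest and is eliminated.
Round 2: Kenton 14, Irvine 10, Fairview 7. Fairview has the fewest and is eliminated.
Round 3: Kenton 21, Irvine 10. Kenton has a majority.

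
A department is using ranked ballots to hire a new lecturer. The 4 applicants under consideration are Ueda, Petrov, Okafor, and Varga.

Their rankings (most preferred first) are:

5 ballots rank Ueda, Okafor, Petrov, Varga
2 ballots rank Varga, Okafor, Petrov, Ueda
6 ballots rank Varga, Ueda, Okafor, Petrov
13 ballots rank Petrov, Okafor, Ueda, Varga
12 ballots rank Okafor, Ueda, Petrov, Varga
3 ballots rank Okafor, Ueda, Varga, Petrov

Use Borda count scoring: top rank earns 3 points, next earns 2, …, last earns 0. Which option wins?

Borda scores:
  Ueda: 5·3 + 2·0 + 6·2 + 13·1 + 12·2 + 3·2 = 70
  Petrov: 5·1 + 2·1 + 6·0 + 13·3 + 12·1 + 3·0 = 58
  Okafor: 5·2 + 2·2 + 6·1 + 13·2 + 12·3 + 3·3 = 91
  Varga: 5·0 + 2·3 + 6·3 + 13·0 + 12·0 + 3·1 = 27
Okafor has the highest total.

Okafor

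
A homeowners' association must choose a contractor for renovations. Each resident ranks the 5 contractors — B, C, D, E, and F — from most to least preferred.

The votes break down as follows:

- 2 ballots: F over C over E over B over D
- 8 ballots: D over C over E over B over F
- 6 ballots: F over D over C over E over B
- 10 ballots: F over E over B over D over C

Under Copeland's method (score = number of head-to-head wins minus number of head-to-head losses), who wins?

Pairwise results:
  B vs C: C wins 16–10.
  B vs D: D wins 14–12.
  B vs E: E wins 26–0.
  B vs F: F wins 18–8.
  C vs D: D wins 24–2.
  C vs E: C wins 16–10.
  C vs F: F wins 18–8.
  D vs E: D wins 14–12.
  D vs F: F wins 18–8.
  E vs F: F wins 18–8.
Copeland scores (wins − losses):
  B: 0 − 4 = -4
  C: 2 − 2 = 0
  D: 3 − 1 = 2
  E: 1 − 3 = -2
  F: 4 − 0 = 4
F has the best Copeland score.

F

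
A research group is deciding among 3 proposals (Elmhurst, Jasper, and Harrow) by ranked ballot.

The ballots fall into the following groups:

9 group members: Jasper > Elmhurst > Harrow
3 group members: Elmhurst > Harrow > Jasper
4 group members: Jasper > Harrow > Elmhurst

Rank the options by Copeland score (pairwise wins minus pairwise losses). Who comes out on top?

Jasper

Pairwise results:
  Elmhurst vs Jasper: Jasper wins 13–3.
  Elmhurst vs Harrow: Elmhurst wins 12–4.
  Jasper vs Harrow: Jasper wins 13–3.
Copeland scores (wins − losses):
  Elmhurst: 1 − 1 = 0
  Jasper: 2 − 0 = 2
  Harrow: 0 − 2 = -2
Jasper has the best Copeland score.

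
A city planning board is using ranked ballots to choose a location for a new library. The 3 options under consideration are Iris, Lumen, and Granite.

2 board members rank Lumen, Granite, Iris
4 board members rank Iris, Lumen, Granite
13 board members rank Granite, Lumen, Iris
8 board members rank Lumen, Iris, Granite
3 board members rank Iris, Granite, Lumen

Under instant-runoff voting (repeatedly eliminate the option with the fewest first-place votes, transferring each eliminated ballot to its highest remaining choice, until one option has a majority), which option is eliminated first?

Round 1: Granite 13, Lumen 10, Iris 7. Iris has the fewest and is eliminated.
Round 2: Granite 16, Lumen 14. Granite has a majority.

Iris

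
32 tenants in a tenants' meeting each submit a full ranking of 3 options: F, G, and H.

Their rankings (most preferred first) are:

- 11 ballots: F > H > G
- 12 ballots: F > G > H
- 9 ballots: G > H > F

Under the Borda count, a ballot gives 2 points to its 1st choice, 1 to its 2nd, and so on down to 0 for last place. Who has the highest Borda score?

F

Borda scores:
  F: 11·2 + 12·2 + 9·0 = 46
  G: 11·0 + 12·1 + 9·2 = 30
  H: 11·1 + 12·0 + 9·1 = 20
F has the highest total.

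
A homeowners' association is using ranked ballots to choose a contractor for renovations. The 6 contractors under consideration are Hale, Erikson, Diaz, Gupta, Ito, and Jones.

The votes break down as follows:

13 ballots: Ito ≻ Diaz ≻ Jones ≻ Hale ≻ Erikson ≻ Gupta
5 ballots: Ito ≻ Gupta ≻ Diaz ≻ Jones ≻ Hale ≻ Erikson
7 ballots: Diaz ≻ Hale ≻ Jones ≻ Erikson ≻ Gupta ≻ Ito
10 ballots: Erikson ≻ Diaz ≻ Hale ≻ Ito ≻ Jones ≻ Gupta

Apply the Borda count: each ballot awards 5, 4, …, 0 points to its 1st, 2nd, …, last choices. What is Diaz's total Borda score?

142

Borda scores:
  Hale: 13·2 + 5·1 + 7·4 + 10·3 = 89
  Erikson: 13·1 + 5·0 + 7·2 + 10·5 = 77
  Diaz: 13·4 + 5·3 + 7·5 + 10·4 = 142
  Gupta: 13·0 + 5·4 + 7·1 + 10·0 = 27
  Ito: 13·5 + 5·5 + 7·0 + 10·2 = 110
  Jones: 13·3 + 5·2 + 7·3 + 10·1 = 80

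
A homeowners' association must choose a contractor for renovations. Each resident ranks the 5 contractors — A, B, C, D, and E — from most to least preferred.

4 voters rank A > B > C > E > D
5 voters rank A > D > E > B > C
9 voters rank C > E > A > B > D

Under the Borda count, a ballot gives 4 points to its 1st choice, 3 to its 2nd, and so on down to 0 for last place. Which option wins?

A

Borda scores:
  A: 4·4 + 5·4 + 9·2 = 54
  B: 4·3 + 5·1 + 9·1 = 26
  C: 4·2 + 5·0 + 9·4 = 44
  D: 4·0 + 5·3 + 9·0 = 15
  E: 4·1 + 5·2 + 9·3 = 41
A has the highest total.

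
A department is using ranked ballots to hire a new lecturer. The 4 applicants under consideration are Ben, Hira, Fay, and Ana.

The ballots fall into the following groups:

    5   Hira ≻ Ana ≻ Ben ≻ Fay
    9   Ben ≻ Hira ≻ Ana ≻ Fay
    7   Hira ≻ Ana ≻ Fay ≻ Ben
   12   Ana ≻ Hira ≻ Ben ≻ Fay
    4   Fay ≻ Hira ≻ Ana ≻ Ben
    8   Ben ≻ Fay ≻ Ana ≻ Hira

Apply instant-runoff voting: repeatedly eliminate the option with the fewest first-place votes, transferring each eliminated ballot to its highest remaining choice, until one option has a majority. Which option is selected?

Round 1: Ben 17, Hira 12, Ana 12, Fay 4. Fay has the fewest and is eliminated.
Round 2: Ben 17, Hira 16, Ana 12. Ana has the fewest and is eliminated.
Round 3: Hira 28, Ben 17. Hira has a majority.

Hira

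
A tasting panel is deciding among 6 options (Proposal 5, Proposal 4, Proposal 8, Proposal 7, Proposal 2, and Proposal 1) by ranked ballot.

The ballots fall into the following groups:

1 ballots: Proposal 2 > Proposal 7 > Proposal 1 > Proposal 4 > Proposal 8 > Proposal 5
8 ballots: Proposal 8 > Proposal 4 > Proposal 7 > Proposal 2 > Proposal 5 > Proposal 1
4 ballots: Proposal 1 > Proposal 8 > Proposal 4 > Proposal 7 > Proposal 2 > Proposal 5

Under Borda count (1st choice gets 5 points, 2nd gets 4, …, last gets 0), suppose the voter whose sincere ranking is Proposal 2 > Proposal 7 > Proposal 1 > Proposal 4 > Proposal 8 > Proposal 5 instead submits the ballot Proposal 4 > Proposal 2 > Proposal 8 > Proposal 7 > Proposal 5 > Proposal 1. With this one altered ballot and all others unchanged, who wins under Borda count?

Proposal 8

Borda totals with the altered ballot: Proposal 5 9, Proposal 4 49, Proposal 8 59, Proposal 7 34, Proposal 2 24, Proposal 1 20.
The winner is unchanged: still Proposal 8.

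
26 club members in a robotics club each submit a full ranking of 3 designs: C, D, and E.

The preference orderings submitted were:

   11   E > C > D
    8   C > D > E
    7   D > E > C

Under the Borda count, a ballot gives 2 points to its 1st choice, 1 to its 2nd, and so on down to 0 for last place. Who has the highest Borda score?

E

Borda scores:
  C: 11·1 + 8·2 + 7·0 = 27
  D: 11·0 + 8·1 + 7·2 = 22
  E: 11·2 + 8·0 + 7·1 = 29
E has the highest total.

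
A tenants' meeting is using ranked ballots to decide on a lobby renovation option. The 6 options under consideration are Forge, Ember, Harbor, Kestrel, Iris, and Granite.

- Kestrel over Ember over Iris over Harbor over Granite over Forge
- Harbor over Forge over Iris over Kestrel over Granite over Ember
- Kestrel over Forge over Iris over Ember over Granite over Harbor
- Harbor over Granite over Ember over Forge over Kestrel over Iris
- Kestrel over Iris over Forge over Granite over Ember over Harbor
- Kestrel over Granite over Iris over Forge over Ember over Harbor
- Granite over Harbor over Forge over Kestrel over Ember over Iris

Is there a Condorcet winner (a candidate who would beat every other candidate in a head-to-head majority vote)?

Yes

Head-to-head results (7 voters total):
Forge vs Ember: Forge wins 5–2.
Forge vs Harbor: Harbor wins 4–3.
Forge vs Kestrel: Kestrel wins 4–3.
Forge vs Iris: Forge wins 4–3.
Forge vs Granite: Granite wins 4–3.
Ember vs Harbor: Ember wins 4–3.
Ember vs Kestrel: Kestrel wins 6–1.
Ember vs Iris: Iris wins 4–3.
Ember vs Granite: Granite wins 5–2.
Harbor vs Kestrel: Kestrel wins 4–3.
Harbor vs Iris: Iris wins 4–3.
Harbor vs Granite: Granite wins 4–3.
Kestrel vs Iris: Kestrel wins 6–1.
Kestrel vs Granite: Kestrel wins 5–2.
Iris vs Granite: Iris wins 4–3.
Kestrel beats each rival — Forge (4–3), Ember (6–1), Harbor (4–3), Iris (6–1), Granite (5–2) — so Kestrel is the Condorcet winner.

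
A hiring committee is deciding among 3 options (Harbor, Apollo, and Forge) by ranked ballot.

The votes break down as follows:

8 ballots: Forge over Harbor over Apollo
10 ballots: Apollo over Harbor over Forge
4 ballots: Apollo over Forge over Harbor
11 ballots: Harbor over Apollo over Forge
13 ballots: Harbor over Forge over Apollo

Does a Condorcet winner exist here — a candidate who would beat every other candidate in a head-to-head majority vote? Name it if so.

Harbor

Head-to-head results (46 voters total):
Harbor vs Apollo: Harbor wins 32–14.
Harbor vs Forge: Harbor wins 34–12.
Apollo vs Forge: Apollo wins 25–21.
Harbor beats each rival — Apollo (32–14), Forge (34–12) — so Harbor is the Condorcet winner.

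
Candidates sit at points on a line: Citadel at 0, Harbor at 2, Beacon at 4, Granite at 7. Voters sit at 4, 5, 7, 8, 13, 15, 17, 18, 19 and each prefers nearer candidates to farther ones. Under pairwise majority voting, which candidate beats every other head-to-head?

Granite

With single-peaked preferences on a line, the Condorcet winner is the candidate closest to the median voter.
The median voter (position 13) is closest to Granite at 7.
Check: Granite vs Beacon — voters closer to Granite: 7 of 9.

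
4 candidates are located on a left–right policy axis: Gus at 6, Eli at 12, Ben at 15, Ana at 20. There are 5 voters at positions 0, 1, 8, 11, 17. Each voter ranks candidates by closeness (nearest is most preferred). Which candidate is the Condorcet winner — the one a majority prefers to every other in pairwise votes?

Gus

With single-peaked preferences on a line, the Condorcet winner is the candidate closest to the median voter.
The median voter (position 8) is closest to Gus at 6.
Check: Gus vs Eli — voters closer to Gus: 3 of 5.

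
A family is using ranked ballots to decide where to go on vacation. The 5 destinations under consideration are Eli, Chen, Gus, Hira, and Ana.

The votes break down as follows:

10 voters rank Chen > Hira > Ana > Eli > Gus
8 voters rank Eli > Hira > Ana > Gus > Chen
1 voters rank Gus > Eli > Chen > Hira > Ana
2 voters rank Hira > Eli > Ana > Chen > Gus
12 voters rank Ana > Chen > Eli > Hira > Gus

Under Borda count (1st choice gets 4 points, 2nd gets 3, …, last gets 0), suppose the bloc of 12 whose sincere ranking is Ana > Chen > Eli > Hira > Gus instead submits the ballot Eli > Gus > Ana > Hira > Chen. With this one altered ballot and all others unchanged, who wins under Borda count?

Eli

Borda totals with the altered ballot: Eli 99, Chen 44, Gus 48, Hira 75, Ana 64.
The switch changes the winner from Ana to Eli.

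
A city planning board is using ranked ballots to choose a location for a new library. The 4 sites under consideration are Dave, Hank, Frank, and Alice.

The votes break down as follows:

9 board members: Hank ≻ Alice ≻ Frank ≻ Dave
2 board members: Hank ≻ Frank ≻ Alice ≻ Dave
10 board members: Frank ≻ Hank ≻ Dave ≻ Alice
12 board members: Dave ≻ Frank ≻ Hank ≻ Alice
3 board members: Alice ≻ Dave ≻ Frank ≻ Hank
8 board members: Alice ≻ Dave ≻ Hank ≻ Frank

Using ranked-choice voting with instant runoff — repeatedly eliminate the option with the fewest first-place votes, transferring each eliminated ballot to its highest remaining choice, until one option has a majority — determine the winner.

Round 1: Dave 12, Hank 11, Alice 11, Frank 10. Frank has the fewest and is eliminated.
Round 2: Hank 21, Dave 12, Alice 11. Alice has the fewest and is eliminated.
Round 3: Dave 23, Hank 21. Dave has a majority.

Dave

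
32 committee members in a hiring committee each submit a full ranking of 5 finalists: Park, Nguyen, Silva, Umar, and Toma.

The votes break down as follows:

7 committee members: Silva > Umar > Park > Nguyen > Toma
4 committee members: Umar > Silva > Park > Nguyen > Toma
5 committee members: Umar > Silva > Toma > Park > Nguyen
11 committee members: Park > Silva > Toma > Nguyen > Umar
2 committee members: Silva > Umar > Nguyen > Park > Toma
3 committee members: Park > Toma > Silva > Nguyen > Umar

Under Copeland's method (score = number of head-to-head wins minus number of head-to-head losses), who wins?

Silva

Pairwise results:
  Park vs Nguyen: Park wins 30–2.
  Park vs Silva: Silva wins 18–14.
  Park vs Umar: Umar wins 18–14.
  Park vs Toma: Park wins 27–5.
  Nguyen vs Silva: Silva wins 32–0.
  Nguyen vs Umar: Umar wins 18–14.
  Nguyen vs Toma: Toma wins 19–13.
  Silva vs Umar: Silva wins 23–9.
  Silva vs Toma: Silva wins 29–3.
  Umar vs Toma: Umar wins 18–14.
Copeland scores (wins − losses):
  Park: 2 − 2 = 0
  Nguyen: 0 − 4 = -4
  Silva: 4 − 0 = 4
  Umar: 3 − 1 = 2
  Toma: 1 − 3 = -2
Silva has the best Copeland score.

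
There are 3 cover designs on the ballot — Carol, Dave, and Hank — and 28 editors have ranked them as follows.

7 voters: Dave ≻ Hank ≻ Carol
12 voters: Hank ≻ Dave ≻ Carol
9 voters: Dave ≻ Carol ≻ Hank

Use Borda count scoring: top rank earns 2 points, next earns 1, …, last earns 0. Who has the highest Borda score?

Borda scores:
  Carol: 7·0 + 12·0 + 9·1 = 9
  Dave: 7·2 + 12·1 + 9·2 = 44
  Hank: 7·1 + 12·2 + 9·0 = 31
Dave has the highest total.

Dave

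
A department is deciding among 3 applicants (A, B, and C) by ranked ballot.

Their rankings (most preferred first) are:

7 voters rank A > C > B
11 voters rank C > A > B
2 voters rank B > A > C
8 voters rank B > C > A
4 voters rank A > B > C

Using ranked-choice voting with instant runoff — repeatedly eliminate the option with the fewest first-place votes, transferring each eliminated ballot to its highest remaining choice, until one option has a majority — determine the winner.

Round 1: A 11, C 11, B 10. B has the fewest and is eliminated.
Round 2: C 19, A 13. C has a majority.

C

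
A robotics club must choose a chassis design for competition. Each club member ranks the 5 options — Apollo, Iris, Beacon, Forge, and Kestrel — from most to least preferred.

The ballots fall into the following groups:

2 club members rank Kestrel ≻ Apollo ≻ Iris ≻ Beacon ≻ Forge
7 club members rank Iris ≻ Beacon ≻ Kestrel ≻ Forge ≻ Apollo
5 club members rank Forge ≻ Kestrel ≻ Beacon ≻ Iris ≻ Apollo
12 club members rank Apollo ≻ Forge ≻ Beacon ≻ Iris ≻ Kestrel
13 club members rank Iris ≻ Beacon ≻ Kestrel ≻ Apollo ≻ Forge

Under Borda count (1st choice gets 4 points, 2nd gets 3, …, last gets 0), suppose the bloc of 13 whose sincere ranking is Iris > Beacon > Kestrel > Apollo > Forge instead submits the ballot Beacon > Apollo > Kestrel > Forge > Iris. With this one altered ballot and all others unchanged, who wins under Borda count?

Beacon

Borda totals with the altered ballot: Apollo 93, Iris 49, Beacon 109, Forge 76, Kestrel 63.
The switch changes the winner from Iris to Beacon.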